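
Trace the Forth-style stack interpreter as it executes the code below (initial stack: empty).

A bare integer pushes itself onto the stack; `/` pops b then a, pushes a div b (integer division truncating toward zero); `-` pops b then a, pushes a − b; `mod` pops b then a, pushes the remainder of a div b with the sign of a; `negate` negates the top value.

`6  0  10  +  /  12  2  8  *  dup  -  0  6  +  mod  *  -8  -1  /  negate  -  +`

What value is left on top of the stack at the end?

6      : 6
0      : 6 0
10     : 6 0 10
+      : 6 10
/      : 0
12     : 0 12
2      : 0 12 2
8      : 0 12 2 8
*      : 0 12 16
dup    : 0 12 16 16
-      : 0 12 0
0      : 0 12 0 0
6      : 0 12 0 0 6
+      : 0 12 0 6
mod    : 0 12 0
*      : 0 0
-8     : 0 0 -8
-1     : 0 0 -8 -1
/      : 0 0 8
negate : 0 0 -8
-      : 0 8
+      : 8

8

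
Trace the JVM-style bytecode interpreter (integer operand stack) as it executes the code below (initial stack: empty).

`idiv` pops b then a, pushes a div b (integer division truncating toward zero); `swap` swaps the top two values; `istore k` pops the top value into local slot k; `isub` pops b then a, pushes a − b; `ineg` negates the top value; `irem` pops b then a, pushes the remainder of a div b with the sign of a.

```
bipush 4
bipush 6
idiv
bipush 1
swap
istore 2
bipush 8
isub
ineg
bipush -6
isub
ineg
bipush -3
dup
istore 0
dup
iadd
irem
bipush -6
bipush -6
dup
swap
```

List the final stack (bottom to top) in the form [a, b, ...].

bipush 4  : [4]
bipush 6  : [4, 6]
idiv      : [0]
bipush 1  : [0, 1]
swap      : [1, 0]
istore 2  : [1]
bipush 8  : [1, 8]
isub      : [-7]
ineg      : [7]
bipush -6 : [7, -6]
isub      : [13]
ineg      : [-13]
bipush -3 : [-13, -3]
dup       : [-13, -3, -3]
istore 0  : [-13, -3]
dup       : [-13, -3, -3]
iadd      : [-13, -6]
irem      : [-1]
bipush -6 : [-1, -6]
bipush -6 : [-1, -6, -6]
dup       : [-1, -6, -6, -6]
swap      : [-1, -6, -6, -6]

[-1, -6, -6, -6]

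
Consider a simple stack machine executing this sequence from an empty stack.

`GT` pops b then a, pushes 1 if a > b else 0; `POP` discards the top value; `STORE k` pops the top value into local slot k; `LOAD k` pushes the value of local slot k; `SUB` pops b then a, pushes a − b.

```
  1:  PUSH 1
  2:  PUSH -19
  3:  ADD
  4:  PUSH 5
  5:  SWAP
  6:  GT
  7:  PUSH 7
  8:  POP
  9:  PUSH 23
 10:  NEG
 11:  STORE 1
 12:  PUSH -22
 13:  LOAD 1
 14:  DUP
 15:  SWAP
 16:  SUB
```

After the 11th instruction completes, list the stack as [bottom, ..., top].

PUSH 1    1
PUSH -19  1 -19
ADD       -18
PUSH 5    -18 5
SWAP      5 -18
GT        1
PUSH 7    1 7
POP       1
PUSH 23   1 23
NEG       1 -23
STORE 1   1

[1]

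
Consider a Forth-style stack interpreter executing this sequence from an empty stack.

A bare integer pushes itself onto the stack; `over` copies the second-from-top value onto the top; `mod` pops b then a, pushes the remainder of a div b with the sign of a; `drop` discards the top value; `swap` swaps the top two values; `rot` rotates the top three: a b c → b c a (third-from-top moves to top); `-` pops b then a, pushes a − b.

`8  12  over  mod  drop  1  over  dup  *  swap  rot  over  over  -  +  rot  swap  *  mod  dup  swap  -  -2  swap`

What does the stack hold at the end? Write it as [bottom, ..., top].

8    → 8
12   → 8 12
over → 8 12 8
mod  → 8 4
drop → 8
1    → 8 1
over → 8 1 8
dup  → 8 1 8 8
*    → 8 1 64
swap → 8 64 1
rot  → 64 1 8
over → 64 1 8 1
over → 64 1 8 1 8
-    → 64 1 8 -7
+    → 64 1 1
rot  → 1 1 64
swap → 1 64 1
*    → 1 64
mod  → 1
dup  → 1 1
swap → 1 1
-    → 0
-2   → 0 -2
swap → -2 0

[-2, 0]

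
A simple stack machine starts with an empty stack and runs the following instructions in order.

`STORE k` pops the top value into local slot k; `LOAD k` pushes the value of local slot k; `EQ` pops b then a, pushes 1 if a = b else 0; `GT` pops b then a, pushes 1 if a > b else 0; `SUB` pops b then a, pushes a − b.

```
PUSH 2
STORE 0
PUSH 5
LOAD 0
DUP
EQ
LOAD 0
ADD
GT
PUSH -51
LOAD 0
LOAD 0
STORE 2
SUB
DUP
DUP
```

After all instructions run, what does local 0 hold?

2

PUSH 2    2
STORE 0   (empty)
PUSH 5    5
LOAD 0    5 2
DUP       5 2 2
EQ        5 1
LOAD 0    5 1 2
ADD       5 3
GT        1
PUSH -51  1 -51
LOAD 0    1 -51 2
LOAD 0    1 -51 2 2
STORE 2   1 -51 2
SUB       1 -53
DUP       1 -53 -53
DUP       1 -53 -53 -53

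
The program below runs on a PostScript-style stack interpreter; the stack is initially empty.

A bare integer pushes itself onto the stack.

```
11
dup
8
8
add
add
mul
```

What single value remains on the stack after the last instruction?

11   11
dup  11 11
8    11 11 8
8    11 11 8 8
add  11 11 16
add  11 27
mul  297

297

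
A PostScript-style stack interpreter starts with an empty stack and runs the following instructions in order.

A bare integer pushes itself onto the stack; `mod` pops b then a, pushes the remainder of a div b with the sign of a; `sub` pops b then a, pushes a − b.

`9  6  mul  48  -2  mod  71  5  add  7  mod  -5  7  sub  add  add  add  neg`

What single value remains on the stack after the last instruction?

-48

9    9
6    9 6
mul  54
48   54 48
-2   54 48 -2
mod  54 0
71   54 0 71
5    54 0 71 5
add  54 0 76
7    54 0 76 7
mod  54 0 6
-5   54 0 6 -5
7    54 0 6 -5 7
sub  54 0 6 -12
add  54 0 -6
add  54 -6
add  48
neg  -48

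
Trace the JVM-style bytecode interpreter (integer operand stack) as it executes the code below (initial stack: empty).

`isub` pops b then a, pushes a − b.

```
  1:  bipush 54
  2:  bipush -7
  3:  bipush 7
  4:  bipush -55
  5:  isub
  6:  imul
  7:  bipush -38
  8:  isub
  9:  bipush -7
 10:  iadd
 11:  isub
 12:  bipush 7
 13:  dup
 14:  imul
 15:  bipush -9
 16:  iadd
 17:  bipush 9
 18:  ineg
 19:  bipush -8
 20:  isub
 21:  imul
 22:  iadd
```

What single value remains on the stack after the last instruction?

417

bipush 54   [54]
bipush -7   [54, -7]
bipush 7    [54, -7, 7]
bipush -55  [54, -7, 7, -55]
isub        [54, -7, 62]
imul        [54, -434]
bipush -38  [54, -434, -38]
isub        [54, -396]
bipush -7   [54, -396, -7]
iadd        [54, -403]
isub        [457]
bipush 7    [457, 7]
dup         [457, 7, 7]
imul        [457, 49]
bipush -9   [457, 49, -9]
iadd        [457, 40]
bipush 9    [457, 40, 9]
ineg        [457, 40, -9]
bipush -8   [457, 40, -9, -8]
isub        [457, 40, -1]
imul        [457, -40]
iadd        [417]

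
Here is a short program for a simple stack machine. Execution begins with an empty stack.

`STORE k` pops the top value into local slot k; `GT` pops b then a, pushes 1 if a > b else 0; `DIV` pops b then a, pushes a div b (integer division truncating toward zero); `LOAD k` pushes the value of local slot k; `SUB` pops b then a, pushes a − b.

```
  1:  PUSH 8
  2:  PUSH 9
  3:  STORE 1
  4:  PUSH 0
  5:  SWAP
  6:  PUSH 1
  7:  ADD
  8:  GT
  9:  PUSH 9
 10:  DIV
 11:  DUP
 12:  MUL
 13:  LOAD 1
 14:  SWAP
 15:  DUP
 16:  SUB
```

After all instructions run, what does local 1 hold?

PUSH 8  -> [8]
PUSH 9  -> [8, 9]
STORE 1 -> [8]
PUSH 0  -> [8, 0]
SWAP    -> [0, 8]
PUSH 1  -> [0, 8, 1]
ADD     -> [0, 9]
GT      -> [0]
PUSH 9  -> [0, 9]
DIV     -> [0]
DUP     -> [0, 0]
MUL     -> [0]
LOAD 1  -> [0, 9]
SWAP    -> [9, 0]
DUP     -> [9, 0, 0]
SUB     -> [9, 0]

9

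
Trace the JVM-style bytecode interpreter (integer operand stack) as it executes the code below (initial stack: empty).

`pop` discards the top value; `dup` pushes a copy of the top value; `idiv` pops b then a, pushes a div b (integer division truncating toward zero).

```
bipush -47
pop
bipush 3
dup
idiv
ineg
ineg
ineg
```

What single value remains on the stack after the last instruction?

bipush -47 -> [-47]
pop        -> []
bipush 3   -> [3]
dup        -> [3, 3]
idiv       -> [1]
ineg       -> [-1]
ineg       -> [1]
ineg       -> [-1]

-1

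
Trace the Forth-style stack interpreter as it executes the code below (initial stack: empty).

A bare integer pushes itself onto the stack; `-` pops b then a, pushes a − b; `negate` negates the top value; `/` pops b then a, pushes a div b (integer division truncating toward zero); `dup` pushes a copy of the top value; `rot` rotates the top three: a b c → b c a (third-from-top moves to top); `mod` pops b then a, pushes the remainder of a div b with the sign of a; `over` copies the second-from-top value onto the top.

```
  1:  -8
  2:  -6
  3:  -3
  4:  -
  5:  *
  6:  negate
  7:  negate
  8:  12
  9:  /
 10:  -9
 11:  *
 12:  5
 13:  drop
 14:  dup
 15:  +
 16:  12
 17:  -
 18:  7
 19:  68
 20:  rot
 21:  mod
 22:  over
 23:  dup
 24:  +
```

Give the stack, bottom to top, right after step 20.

[7, 68, -48]

-8     → -8
-6     → -8 -6
-3     → -8 -6 -3
-      → -8 -3
*      → 24
negate → -24
negate → 24
12     → 24 12
/      → 2
-9     → 2 -9
*      → -18
5      → -18 5
drop   → -18
dup    → -18 -18
+      → -36
12     → -36 12
-      → -48
7      → -48 7
68     → -48 7 68
rot    → 7 68 -48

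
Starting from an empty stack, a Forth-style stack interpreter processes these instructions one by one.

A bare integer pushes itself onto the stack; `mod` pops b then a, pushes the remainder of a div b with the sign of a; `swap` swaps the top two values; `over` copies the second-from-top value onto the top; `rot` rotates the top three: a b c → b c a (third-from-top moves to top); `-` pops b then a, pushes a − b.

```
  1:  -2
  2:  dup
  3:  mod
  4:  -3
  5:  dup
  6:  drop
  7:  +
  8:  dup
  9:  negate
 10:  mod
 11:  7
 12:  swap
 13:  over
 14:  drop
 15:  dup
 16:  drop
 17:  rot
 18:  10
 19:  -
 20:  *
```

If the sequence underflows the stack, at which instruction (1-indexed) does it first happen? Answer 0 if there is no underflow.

17

-2     → -2
dup    → -2 -2
mod    → 0
-3     → 0 -3
dup    → 0 -3 -3
drop   → 0 -3
+      → -3
dup    → -3 -3
negate → -3 3
mod    → 0
7      → 0 7
swap   → 7 0
over   → 7 0 7
drop   → 7 0
dup    → 7 0 0
drop   → 7 0
rot  — needs 3 operands, stack has 2 → underflow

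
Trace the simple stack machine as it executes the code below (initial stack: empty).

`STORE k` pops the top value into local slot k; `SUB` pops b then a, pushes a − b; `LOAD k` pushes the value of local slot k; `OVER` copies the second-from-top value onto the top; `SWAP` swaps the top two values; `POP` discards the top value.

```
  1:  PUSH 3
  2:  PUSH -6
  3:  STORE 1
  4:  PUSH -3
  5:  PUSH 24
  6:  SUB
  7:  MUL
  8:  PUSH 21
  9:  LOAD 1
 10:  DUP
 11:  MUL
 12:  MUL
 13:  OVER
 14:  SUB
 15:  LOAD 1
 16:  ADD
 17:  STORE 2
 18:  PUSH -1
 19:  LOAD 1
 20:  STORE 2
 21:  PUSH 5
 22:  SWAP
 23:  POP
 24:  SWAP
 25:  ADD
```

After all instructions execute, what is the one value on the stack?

PUSH 3  : 3
PUSH -6 : 3 -6
STORE 1 : 3
PUSH -3 : 3 -3
PUSH 24 : 3 -3 24
SUB     : 3 -27
MUL     : -81
PUSH 21 : -81 21
LOAD 1  : -81 21 -6
DUP     : -81 21 -6 -6
MUL     : -81 21 36
MUL     : -81 756
OVER    : -81 756 -81
SUB     : -81 837
LOAD 1  : -81 837 -6
ADD     : -81 831
STORE 2 : -81
PUSH -1 : -81 -1
LOAD 1  : -81 -1 -6
STORE 2 : -81 -1
PUSH 5  : -81 -1 5
SWAP    : -81 5 -1
POP     : -81 5
SWAP    : 5 -81
ADD     : -76

-76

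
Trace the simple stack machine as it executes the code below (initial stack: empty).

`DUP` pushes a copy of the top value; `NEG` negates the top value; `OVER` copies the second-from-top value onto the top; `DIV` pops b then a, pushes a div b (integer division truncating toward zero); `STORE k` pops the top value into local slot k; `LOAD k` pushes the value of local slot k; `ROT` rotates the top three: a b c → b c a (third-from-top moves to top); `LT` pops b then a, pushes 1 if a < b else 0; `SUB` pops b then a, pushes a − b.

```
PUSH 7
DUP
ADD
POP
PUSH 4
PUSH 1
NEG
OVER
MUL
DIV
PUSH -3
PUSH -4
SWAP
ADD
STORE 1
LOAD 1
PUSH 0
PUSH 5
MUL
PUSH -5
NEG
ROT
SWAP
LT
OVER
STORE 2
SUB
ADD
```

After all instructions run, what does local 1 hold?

PUSH 7  -> 7
DUP     -> 7 7
ADD     -> 14
POP     -> (empty)
PUSH 4  -> 4
PUSH 1  -> 4 1
NEG     -> 4 -1
OVER    -> 4 -1 4
MUL     -> 4 -4
DIV     -> -1
PUSH -3 -> -1 -3
PUSH -4 -> -1 -3 -4
SWAP    -> -1 -4 -3
ADD     -> -1 -7
STORE 1 -> -1
LOAD 1  -> -1 -7
PUSH 0  -> -1 -7 0
PUSH 5  -> -1 -7 0 5
MUL     -> -1 -7 0
PUSH -5 -> -1 -7 0 -5
NEG     -> -1 -7 0 5
ROT     -> -1 0 5 -7
SWAP    -> -1 0 -7 5
LT      -> -1 0 1
OVER    -> -1 0 1 0
STORE 2 -> -1 0 1
SUB     -> -1 -1
ADD     -> -2

-7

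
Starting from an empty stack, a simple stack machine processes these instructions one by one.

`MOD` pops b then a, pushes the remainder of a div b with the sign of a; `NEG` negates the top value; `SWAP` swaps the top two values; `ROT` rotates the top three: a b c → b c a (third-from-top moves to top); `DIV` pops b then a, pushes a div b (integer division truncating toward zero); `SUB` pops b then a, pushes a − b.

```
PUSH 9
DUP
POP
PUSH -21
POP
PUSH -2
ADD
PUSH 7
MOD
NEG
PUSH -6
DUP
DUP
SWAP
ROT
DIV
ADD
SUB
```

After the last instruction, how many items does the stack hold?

PUSH 9   : [9]
DUP      : [9, 9]
POP      : [9]
PUSH -21 : [9, -21]
POP      : [9]
PUSH -2  : [9, -2]
ADD      : [7]
PUSH 7   : [7, 7]
MOD      : [0]
NEG      : [0]
PUSH -6  : [0, -6]
DUP      : [0, -6, -6]
DUP      : [0, -6, -6, -6]
SWAP     : [0, -6, -6, -6]
ROT      : [0, -6, -6, -6]
DIV      : [0, -6, 1]
ADD      : [0, -5]
SUB      : [5]

1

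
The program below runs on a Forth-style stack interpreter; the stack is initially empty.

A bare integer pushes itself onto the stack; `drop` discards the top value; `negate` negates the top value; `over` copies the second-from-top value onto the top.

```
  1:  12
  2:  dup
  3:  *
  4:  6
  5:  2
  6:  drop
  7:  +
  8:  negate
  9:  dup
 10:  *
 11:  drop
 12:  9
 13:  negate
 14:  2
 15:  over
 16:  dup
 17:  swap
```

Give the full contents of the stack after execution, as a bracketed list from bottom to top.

[-9, 2, -9, -9]

12     → 12
dup    → 12 12
*      → 144
6      → 144 6
2      → 144 6 2
drop   → 144 6
+      → 150
negate → -150
dup    → -150 -150
*      → 22500
drop   → (empty)
9      → 9
negate → -9
2      → -9 2
over   → -9 2 -9
dup    → -9 2 -9 -9
swap   → -9 2 -9 -9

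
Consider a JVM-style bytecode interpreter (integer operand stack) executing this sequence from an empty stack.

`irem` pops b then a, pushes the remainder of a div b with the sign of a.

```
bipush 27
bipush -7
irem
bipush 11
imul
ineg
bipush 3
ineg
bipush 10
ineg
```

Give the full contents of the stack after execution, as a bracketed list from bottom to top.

bipush 27  [27]
bipush -7  [27, -7]
irem       [6]
bipush 11  [6, 11]
imul       [66]
ineg       [-66]
bipush 3   [-66, 3]
ineg       [-66, -3]
bipush 10  [-66, -3, 10]
ineg       [-66, -3, -10]

[-66, -3, -10]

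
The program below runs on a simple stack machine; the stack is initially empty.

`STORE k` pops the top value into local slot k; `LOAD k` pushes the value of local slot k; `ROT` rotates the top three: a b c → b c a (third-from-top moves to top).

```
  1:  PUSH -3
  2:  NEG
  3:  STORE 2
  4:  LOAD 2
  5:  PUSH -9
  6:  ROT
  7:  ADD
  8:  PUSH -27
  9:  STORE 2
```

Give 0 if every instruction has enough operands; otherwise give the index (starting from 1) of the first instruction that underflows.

PUSH -3 : -3
NEG     : 3
STORE 2 : (empty)
LOAD 2  : 3
PUSH -9 : 3 -9
ROT  — needs 3 operands, stack has 2 → underflow

6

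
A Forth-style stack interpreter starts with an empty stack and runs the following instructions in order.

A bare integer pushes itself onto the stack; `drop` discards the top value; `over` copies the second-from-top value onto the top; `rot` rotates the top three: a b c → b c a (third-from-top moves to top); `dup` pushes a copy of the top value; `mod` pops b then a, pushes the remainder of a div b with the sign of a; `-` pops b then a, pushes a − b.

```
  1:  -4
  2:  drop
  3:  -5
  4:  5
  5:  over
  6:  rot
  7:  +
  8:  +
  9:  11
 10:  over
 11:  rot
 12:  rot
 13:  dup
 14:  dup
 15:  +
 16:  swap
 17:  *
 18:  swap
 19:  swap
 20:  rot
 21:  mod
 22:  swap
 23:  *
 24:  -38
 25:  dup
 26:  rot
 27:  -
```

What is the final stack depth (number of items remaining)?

2

-4   → -4
drop → (empty)
-5   → -5
5    → -5 5
over → -5 5 -5
rot  → 5 -5 -5
+    → 5 -10
+    → -5
11   → -5 11
over → -5 11 -5
rot  → 11 -5 -5
rot  → -5 -5 11
dup  → -5 -5 11 11
dup  → -5 -5 11 11 11
+    → -5 -5 11 22
swap → -5 -5 22 11
*    → -5 -5 242
swap → -5 242 -5
swap → -5 -5 242
rot  → -5 242 -5
mod  → -5 2
swap → 2 -5
*    → -10
-38  → -10 -38
dup  → -10 -38 -38
rot  → -38 -38 -10
-    → -38 -28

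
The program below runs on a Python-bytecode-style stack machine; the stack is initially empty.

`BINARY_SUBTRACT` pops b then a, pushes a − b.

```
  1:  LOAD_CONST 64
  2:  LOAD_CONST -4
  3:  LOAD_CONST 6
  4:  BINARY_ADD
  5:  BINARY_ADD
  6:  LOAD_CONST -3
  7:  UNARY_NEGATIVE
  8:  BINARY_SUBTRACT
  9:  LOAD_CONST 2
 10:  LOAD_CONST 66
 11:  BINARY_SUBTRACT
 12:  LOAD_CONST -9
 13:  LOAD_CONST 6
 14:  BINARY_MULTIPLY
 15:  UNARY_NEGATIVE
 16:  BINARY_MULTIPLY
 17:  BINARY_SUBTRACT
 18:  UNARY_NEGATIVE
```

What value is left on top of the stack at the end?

LOAD_CONST 64    64
LOAD_CONST -4    64 -4
LOAD_CONST 6     64 -4 6
BINARY_ADD       64 2
BINARY_ADD       66
LOAD_CONST -3    66 -3
UNARY_NEGATIVE   66 3
BINARY_SUBTRACT  63
LOAD_CONST 2     63 2
LOAD_CONST 66    63 2 66
BINARY_SUBTRACT  63 -64
LOAD_CONST -9    63 -64 -9
LOAD_CONST 6     63 -64 -9 6
BINARY_MULTIPLY  63 -64 -54
UNARY_NEGATIVE   63 -64 54
BINARY_MULTIPLY  63 -3456
BINARY_SUBTRACT  3519
UNARY_NEGATIVE   -3519

-3519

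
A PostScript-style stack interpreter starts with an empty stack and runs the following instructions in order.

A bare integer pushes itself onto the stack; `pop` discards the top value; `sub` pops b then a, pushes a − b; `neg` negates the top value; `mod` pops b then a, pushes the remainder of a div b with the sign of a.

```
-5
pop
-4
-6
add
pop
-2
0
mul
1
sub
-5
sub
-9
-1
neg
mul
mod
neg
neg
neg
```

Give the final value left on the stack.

-4

-5  → [-5]
pop → []
-4  → [-4]
-6  → [-4, -6]
add → [-10]
pop → []
-2  → [-2]
0   → [-2, 0]
mul → [0]
1   → [0, 1]
sub → [-1]
-5  → [-1, -5]
sub → [4]
-9  → [4, -9]
-1  → [4, -9, -1]
neg → [4, -9, 1]
mul → [4, -9]
mod → [4]
neg → [-4]
neg → [4]
neg → [-4]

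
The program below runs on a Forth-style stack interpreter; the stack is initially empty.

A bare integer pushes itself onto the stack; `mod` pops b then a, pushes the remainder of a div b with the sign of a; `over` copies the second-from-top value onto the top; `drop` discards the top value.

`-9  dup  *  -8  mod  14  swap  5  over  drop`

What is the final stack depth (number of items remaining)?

-9    -9
dup   -9 -9
*     81
-8    81 -8
mod   1
14    1 14
swap  14 1
5     14 1 5
over  14 1 5 1
drop  14 1 5

3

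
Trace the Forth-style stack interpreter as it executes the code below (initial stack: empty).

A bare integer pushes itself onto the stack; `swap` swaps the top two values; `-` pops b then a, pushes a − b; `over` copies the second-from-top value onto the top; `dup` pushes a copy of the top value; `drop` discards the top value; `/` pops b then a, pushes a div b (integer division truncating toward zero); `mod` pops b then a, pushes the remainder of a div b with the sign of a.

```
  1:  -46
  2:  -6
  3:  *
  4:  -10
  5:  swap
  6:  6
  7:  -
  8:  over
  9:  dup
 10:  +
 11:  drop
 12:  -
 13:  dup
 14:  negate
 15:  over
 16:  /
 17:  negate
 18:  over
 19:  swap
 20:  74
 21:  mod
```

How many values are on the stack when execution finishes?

3

-46    → -46
-6     → -46 -6
*      → 276
-10    → 276 -10
swap   → -10 276
6      → -10 276 6
-      → -10 270
over   → -10 270 -10
dup    → -10 270 -10 -10
+      → -10 270 -20
drop   → -10 270
-      → -280
dup    → -280 -280
negate → -280 280
over   → -280 280 -280
/      → -280 -1
negate → -280 1
over   → -280 1 -280
swap   → -280 -280 1
74     → -280 -280 1 74
mod    → -280 -280 1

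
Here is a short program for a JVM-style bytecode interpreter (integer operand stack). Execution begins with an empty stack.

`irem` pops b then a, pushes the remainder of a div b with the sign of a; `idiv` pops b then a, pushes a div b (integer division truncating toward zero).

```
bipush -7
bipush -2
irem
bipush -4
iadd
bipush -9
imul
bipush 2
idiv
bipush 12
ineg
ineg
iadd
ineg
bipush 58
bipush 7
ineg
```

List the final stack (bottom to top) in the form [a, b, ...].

[-34, 58, -7]

bipush -7 : [-7]
bipush -2 : [-7, -2]
irem      : [-1]
bipush -4 : [-1, -4]
iadd      : [-5]
bipush -9 : [-5, -9]
imul      : [45]
bipush 2  : [45, 2]
idiv      : [22]
bipush 12 : [22, 12]
ineg      : [22, -12]
ineg      : [22, 12]
iadd      : [34]
ineg      : [-34]
bipush 58 : [-34, 58]
bipush 7  : [-34, 58, 7]
ineg      : [-34, 58, -7]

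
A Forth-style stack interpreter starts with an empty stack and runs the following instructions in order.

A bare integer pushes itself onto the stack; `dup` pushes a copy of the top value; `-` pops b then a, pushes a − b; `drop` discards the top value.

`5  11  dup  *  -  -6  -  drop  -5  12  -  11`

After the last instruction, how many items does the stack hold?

5    : 5
11   : 5 11
dup  : 5 11 11
*    : 5 121
-    : -116
-6   : -116 -6
-    : -110
drop : (empty)
-5   : -5
12   : -5 12
-    : -17
11   : -17 11

2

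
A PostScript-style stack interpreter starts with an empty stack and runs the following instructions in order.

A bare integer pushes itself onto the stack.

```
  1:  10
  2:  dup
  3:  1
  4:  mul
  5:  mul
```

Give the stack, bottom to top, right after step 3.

10   [10]
dup  [10, 10]
1    [10, 10, 1]

[10, 10, 1]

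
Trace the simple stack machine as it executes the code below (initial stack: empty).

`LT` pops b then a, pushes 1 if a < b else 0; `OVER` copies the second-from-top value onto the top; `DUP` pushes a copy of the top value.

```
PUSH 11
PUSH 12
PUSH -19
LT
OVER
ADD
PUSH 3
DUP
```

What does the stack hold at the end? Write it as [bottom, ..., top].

[11, 11, 3, 3]

PUSH 11  -> 11
PUSH 12  -> 11 12
PUSH -19 -> 11 12 -19
LT       -> 11 0
OVER     -> 11 0 11
ADD      -> 11 11
PUSH 3   -> 11 11 3
DUP      -> 11 11 3 3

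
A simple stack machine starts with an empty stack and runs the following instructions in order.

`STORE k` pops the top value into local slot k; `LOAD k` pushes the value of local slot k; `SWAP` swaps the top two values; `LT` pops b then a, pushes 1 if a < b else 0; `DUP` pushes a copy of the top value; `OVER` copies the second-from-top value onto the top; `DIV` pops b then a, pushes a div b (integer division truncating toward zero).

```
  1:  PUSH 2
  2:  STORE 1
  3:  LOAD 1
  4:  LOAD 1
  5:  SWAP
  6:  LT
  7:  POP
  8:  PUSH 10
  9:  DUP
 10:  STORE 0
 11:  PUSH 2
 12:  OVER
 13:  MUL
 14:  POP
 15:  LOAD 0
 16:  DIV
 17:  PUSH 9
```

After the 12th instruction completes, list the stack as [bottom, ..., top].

[10, 2, 10]

PUSH 2  : 2
STORE 1 : (empty)
LOAD 1  : 2
LOAD 1  : 2 2
SWAP    : 2 2
LT      : 0
POP     : (empty)
PUSH 10 : 10
DUP     : 10 10
STORE 0 : 10
PUSH 2  : 10 2
OVER    : 10 2 10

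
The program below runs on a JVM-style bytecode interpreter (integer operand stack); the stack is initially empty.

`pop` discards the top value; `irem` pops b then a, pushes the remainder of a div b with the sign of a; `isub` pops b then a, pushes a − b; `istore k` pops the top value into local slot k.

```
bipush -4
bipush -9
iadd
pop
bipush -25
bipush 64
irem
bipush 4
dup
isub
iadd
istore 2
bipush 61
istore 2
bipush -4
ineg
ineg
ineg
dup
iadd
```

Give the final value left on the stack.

bipush -4  → -4
bipush -9  → -4 -9
iadd       → -13
pop        → (empty)
bipush -25 → -25
bipush 64  → -25 64
irem       → -25
bipush 4   → -25 4
dup        → -25 4 4
isub       → -25 0
iadd       → -25
istore 2   → (empty)
bipush 61  → 61
istore 2   → (empty)
bipush -4  → -4
ineg       → 4
ineg       → -4
ineg       → 4
dup        → 4 4
iadd       → 8

8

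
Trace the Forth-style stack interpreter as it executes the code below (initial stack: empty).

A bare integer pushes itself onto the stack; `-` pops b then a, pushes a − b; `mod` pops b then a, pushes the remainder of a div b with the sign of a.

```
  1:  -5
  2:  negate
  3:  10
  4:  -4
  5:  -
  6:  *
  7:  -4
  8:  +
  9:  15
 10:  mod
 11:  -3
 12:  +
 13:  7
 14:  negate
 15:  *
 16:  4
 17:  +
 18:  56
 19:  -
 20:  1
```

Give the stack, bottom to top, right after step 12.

-5     : -5
negate : 5
10     : 5 10
-4     : 5 10 -4
-      : 5 14
*      : 70
-4     : 70 -4
+      : 66
15     : 66 15
mod    : 6
-3     : 6 -3
+      : 3

[3]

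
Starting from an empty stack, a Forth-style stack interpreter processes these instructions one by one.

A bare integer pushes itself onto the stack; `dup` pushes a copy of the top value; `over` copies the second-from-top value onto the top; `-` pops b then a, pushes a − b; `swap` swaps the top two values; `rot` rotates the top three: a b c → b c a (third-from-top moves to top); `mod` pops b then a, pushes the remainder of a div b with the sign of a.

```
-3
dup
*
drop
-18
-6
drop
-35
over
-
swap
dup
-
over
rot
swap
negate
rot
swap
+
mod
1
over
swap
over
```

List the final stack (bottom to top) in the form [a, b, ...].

[0, 0, 1, 0]

-3      -3
dup     -3 -3
*       9
drop    (empty)
-18     -18
-6      -18 -6
drop    -18
-35     -18 -35
over    -18 -35 -18
-       -18 -17
swap    -17 -18
dup     -17 -18 -18
-       -17 0
over    -17 0 -17
rot     0 -17 -17
swap    0 -17 -17
negate  0 -17 17
rot     -17 17 0
swap    -17 0 17
+       -17 17
mod     0
1       0 1
over    0 1 0
swap    0 0 1
over    0 0 1 0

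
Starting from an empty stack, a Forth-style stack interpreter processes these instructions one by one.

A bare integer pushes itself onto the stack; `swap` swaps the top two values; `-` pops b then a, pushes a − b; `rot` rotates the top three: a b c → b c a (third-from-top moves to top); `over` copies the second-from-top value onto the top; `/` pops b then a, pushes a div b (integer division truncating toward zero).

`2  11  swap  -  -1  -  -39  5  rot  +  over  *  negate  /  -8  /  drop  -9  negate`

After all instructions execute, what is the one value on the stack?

2      -> 2
11     -> 2 11
swap   -> 11 2
-      -> 9
-1     -> 9 -1
-      -> 10
-39    -> 10 -39
5      -> 10 -39 5
rot    -> -39 5 10
+      -> -39 15
over   -> -39 15 -39
*      -> -39 -585
negate -> -39 585
/      -> 0
-8     -> 0 -8
/      -> 0
drop   -> (empty)
-9     -> -9
negate -> 9

9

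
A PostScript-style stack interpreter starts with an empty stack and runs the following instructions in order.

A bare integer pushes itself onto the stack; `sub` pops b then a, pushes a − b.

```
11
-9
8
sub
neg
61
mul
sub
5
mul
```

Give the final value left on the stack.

11  : 11
-9  : 11 -9
8   : 11 -9 8
sub : 11 -17
neg : 11 17
61  : 11 17 61
mul : 11 1037
sub : -1026
5   : -1026 5
mul : -5130

-5130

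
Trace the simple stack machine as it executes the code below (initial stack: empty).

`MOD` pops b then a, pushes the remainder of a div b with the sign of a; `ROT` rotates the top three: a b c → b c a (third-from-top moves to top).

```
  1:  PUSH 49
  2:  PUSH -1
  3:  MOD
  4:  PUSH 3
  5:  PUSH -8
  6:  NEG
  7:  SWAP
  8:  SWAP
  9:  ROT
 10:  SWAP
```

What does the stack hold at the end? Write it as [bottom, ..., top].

[3, 0, 8]

PUSH 49 : [49]
PUSH -1 : [49, -1]
MOD     : [0]
PUSH 3  : [0, 3]
PUSH -8 : [0, 3, -8]
NEG     : [0, 3, 8]
SWAP    : [0, 8, 3]
SWAP    : [0, 3, 8]
ROT     : [3, 8, 0]
SWAP    : [3, 0, 8]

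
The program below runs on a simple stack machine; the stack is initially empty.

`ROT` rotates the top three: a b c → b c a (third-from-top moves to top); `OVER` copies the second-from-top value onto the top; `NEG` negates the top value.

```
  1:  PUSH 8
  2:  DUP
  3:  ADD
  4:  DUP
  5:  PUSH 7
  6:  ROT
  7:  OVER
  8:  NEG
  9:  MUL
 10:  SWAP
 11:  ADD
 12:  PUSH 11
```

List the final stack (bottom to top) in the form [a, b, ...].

PUSH 8  → [8]
DUP     → [8, 8]
ADD     → [16]
DUP     → [16, 16]
PUSH 7  → [16, 16, 7]
ROT     → [16, 7, 16]
OVER    → [16, 7, 16, 7]
NEG     → [16, 7, 16, -7]
MUL     → [16, 7, -112]
SWAP    → [16, -112, 7]
ADD     → [16, -105]
PUSH 11 → [16, -105, 11]

[16, -105, 11]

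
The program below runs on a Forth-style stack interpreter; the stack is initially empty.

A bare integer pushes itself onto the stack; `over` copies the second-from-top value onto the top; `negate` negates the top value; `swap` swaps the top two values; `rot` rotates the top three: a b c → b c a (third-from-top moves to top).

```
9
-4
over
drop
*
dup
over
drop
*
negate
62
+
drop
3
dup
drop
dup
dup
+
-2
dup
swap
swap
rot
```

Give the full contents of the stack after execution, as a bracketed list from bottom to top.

9      → [9]
-4     → [9, -4]
over   → [9, -4, 9]
drop   → [9, -4]
*      → [-36]
dup    → [-36, -36]
over   → [-36, -36, -36]
drop   → [-36, -36]
*      → [1296]
negate → [-1296]
62     → [-1296, 62]
+      → [-1234]
drop   → []
3      → [3]
dup    → [3, 3]
drop   → [3]
dup    → [3, 3]
dup    → [3, 3, 3]
+      → [3, 6]
-2     → [3, 6, -2]
dup    → [3, 6, -2, -2]
swap   → [3, 6, -2, -2]
swap   → [3, 6, -2, -2]
rot    → [3, -2, -2, 6]

[3, -2, -2, 6]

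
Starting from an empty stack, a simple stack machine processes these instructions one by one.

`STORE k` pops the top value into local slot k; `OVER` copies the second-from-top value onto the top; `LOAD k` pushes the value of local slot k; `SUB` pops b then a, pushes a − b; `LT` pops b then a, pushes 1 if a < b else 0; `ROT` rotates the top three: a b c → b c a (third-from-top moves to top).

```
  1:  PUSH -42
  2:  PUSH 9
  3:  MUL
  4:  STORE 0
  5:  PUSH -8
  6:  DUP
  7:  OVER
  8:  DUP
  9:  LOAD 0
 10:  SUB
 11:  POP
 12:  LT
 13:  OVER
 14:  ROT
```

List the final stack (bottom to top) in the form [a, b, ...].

PUSH -42 → -42
PUSH 9   → -42 9
MUL      → -378
STORE 0  → (empty)
PUSH -8  → -8
DUP      → -8 -8
OVER     → -8 -8 -8
DUP      → -8 -8 -8 -8
LOAD 0   → -8 -8 -8 -8 -378
SUB      → -8 -8 -8 370
POP      → -8 -8 -8
LT       → -8 0
OVER     → -8 0 -8
ROT      → 0 -8 -8

[0, -8, -8]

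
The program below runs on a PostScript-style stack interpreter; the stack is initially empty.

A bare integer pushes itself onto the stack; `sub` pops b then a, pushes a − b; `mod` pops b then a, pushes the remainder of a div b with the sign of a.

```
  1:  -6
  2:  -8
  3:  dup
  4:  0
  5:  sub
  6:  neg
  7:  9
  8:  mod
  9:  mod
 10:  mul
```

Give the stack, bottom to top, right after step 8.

[-6, -8, 8]

-6   -6
-8   -6 -8
dup  -6 -8 -8
0    -6 -8 -8 0
sub  -6 -8 -8
neg  -6 -8 8
9    -6 -8 8 9
mod  -6 -8 8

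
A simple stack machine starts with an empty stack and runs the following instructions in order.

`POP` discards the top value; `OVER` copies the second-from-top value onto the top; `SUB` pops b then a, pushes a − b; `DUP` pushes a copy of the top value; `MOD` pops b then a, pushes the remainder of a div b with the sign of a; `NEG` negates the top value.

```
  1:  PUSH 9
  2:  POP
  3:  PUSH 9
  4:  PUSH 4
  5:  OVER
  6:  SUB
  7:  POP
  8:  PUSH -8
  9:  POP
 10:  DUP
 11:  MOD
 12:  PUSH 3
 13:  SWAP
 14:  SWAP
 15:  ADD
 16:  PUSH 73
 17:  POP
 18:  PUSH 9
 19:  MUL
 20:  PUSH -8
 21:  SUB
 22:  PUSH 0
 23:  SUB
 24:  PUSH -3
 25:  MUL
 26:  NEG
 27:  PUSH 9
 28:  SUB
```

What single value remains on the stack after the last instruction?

PUSH 9  : 9
POP     : (empty)
PUSH 9  : 9
PUSH 4  : 9 4
OVER    : 9 4 9
SUB     : 9 -5
POP     : 9
PUSH -8 : 9 -8
POP     : 9
DUP     : 9 9
MOD     : 0
PUSH 3  : 0 3
SWAP    : 3 0
SWAP    : 0 3
ADD     : 3
PUSH 73 : 3 73
POP     : 3
PUSH 9  : 3 9
MUL     : 27
PUSH -8 : 27 -8
SUB     : 35
PUSH 0  : 35 0
SUB     : 35
PUSH -3 : 35 -3
MUL     : -105
NEG     : 105
PUSH 9  : 105 9
SUB     : 96

96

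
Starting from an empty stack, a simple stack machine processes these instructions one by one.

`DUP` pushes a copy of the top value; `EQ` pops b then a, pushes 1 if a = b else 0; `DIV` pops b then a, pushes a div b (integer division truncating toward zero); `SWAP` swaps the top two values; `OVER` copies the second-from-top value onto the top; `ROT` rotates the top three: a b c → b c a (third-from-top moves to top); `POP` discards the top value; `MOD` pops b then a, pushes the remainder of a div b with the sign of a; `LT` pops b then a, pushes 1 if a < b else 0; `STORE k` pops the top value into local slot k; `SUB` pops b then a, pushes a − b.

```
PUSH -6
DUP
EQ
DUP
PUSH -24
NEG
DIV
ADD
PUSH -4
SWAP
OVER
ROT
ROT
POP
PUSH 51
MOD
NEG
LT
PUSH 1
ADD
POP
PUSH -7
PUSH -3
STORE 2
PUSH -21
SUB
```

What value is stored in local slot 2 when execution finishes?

-3

PUSH -6  -> -6
DUP      -> -6 -6
EQ       -> 1
DUP      -> 1 1
PUSH -24 -> 1 1 -24
NEG      -> 1 1 24
DIV      -> 1 0
ADD      -> 1
PUSH -4  -> 1 -4
SWAP     -> -4 1
OVER     -> -4 1 -4
ROT      -> 1 -4 -4
ROT      -> -4 -4 1
POP      -> -4 -4
PUSH 51  -> -4 -4 51
MOD      -> -4 -4
NEG      -> -4 4
LT       -> 1
PUSH 1   -> 1 1
ADD      -> 2
POP      -> (empty)
PUSH -7  -> -7
PUSH -3  -> -7 -3
STORE 2  -> -7
PUSH -21 -> -7 -21
SUB      -> 14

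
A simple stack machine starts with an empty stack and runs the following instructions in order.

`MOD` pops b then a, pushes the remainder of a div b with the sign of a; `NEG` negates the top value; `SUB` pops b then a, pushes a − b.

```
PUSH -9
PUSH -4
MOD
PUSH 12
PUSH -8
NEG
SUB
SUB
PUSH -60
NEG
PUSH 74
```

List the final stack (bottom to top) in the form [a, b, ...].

PUSH -9   [-9]
PUSH -4   [-9, -4]
MOD       [-1]
PUSH 12   [-1, 12]
PUSH -8   [-1, 12, -8]
NEG       [-1, 12, 8]
SUB       [-1, 4]
SUB       [-5]
PUSH -60  [-5, -60]
NEG       [-5, 60]
PUSH 74   [-5, 60, 74]

[-5, 60, 74]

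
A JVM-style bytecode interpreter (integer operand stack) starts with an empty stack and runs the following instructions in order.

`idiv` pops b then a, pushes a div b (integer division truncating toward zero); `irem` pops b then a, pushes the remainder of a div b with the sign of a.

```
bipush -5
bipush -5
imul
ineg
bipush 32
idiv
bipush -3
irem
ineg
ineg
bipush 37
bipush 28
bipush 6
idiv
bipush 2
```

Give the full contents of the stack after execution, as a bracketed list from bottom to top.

bipush -5 → -5
bipush -5 → -5 -5
imul      → 25
ineg      → -25
bipush 32 → -25 32
idiv      → 0
bipush -3 → 0 -3
irem      → 0
ineg      → 0
ineg      → 0
bipush 37 → 0 37
bipush 28 → 0 37 28
bipush 6  → 0 37 28 6
idiv      → 0 37 4
bipush 2  → 0 37 4 2

[0, 37, 4, 2]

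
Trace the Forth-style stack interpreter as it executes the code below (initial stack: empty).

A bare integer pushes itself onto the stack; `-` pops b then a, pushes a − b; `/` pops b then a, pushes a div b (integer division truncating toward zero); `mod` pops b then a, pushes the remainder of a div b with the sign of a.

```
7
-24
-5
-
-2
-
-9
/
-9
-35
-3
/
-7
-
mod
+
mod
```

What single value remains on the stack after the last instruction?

7   -> 7
-24 -> 7 -24
-5  -> 7 -24 -5
-   -> 7 -19
-2  -> 7 -19 -2
-   -> 7 -17
-9  -> 7 -17 -9
/   -> 7 1
-9  -> 7 1 -9
-35 -> 7 1 -9 -35
-3  -> 7 1 -9 -35 -3
/   -> 7 1 -9 11
-7  -> 7 1 -9 11 -7
-   -> 7 1 -9 18
mod -> 7 1 -9
+   -> 7 -8
mod -> 7

7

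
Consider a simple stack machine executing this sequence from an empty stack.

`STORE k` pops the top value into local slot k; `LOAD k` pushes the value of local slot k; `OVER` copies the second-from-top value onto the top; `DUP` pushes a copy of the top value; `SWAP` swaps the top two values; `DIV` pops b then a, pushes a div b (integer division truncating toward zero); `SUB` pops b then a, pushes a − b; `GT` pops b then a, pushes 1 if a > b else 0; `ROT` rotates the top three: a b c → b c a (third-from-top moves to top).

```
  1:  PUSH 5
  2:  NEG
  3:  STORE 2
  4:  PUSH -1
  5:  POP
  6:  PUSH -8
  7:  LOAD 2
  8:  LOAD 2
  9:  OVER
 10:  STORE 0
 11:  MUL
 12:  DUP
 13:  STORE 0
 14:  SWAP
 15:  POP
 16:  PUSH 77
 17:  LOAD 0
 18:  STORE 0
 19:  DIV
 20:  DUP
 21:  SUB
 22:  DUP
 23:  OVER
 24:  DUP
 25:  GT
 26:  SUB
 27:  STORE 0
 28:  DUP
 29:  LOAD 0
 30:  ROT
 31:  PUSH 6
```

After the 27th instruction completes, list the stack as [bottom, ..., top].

[0]

PUSH 5   [5]
NEG      [-5]
STORE 2  []
PUSH -1  [-1]
POP      []
PUSH -8  [-8]
LOAD 2   [-8, -5]
LOAD 2   [-8, -5, -5]
OVER     [-8, -5, -5, -5]
STORE 0  [-8, -5, -5]
MUL      [-8, 25]
DUP      [-8, 25, 25]
STORE 0  [-8, 25]
SWAP     [25, -8]
POP      [25]
PUSH 77  [25, 77]
LOAD 0   [25, 77, 25]
STORE 0  [25, 77]
DIV      [0]
DUP      [0, 0]
SUB      [0]
DUP      [0, 0]
OVER     [0, 0, 0]
DUP      [0, 0, 0, 0]
GT       [0, 0, 0]
SUB      [0, 0]
STORE 0  [0]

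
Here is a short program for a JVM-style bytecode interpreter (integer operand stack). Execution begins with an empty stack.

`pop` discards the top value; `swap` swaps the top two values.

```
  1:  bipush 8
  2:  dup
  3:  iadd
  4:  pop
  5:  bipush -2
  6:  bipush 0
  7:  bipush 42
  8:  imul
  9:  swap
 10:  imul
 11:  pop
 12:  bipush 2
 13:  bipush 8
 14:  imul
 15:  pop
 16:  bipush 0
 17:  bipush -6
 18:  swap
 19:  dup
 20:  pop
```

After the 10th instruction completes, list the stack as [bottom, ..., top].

[0]

bipush 8  → 8
dup       → 8 8
iadd      → 16
pop       → (empty)
bipush -2 → -2
bipush 0  → -2 0
bipush 42 → -2 0 42
imul      → -2 0
swap      → 0 -2
imul      → 0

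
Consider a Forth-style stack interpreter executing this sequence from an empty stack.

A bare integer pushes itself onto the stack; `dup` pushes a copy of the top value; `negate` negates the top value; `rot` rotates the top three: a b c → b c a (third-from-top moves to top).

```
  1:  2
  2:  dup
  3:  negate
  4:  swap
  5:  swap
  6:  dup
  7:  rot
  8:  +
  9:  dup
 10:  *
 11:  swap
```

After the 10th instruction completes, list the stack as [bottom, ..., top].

[-2, 0]

2      -> [2]
dup    -> [2, 2]
negate -> [2, -2]
swap   -> [-2, 2]
swap   -> [2, -2]
dup    -> [2, -2, -2]
rot    -> [-2, -2, 2]
+      -> [-2, 0]
dup    -> [-2, 0, 0]
*      -> [-2, 0]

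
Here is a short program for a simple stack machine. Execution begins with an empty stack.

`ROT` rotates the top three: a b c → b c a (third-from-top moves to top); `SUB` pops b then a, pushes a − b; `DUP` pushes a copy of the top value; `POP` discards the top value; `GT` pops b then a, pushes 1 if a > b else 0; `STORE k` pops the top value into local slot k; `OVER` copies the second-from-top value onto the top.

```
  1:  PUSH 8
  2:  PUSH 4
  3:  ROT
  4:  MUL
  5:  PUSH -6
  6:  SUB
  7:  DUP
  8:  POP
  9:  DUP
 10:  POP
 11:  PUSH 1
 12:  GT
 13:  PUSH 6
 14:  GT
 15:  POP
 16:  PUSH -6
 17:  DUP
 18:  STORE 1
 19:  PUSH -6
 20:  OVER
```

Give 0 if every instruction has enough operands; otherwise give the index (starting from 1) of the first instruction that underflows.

3

PUSH 8 → 8
PUSH 4 → 8 4
ROT  — needs 3 operands, stack has 2 → underflow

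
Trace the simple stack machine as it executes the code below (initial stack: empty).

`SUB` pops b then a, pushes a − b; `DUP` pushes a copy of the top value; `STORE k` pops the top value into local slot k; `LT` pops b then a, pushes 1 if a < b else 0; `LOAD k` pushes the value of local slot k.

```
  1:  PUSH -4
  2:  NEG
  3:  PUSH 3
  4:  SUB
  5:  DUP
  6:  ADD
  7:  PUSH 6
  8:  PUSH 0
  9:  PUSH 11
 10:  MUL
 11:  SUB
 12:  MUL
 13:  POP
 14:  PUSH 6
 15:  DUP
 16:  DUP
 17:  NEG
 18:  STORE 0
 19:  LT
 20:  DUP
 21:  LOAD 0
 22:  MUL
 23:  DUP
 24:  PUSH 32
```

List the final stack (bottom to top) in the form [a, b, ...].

PUSH -4 : [-4]
NEG     : [4]
PUSH 3  : [4, 3]
SUB     : [1]
DUP     : [1, 1]
ADD     : [2]
PUSH 6  : [2, 6]
PUSH 0  : [2, 6, 0]
PUSH 11 : [2, 6, 0, 11]
MUL     : [2, 6, 0]
SUB     : [2, 6]
MUL     : [12]
POP     : []
PUSH 6  : [6]
DUP     : [6, 6]
DUP     : [6, 6, 6]
NEG     : [6, 6, -6]
STORE 0 : [6, 6]
LT      : [0]
DUP     : [0, 0]
LOAD 0  : [0, 0, -6]
MUL     : [0, 0]
DUP     : [0, 0, 0]
PUSH 32 : [0, 0, 0, 32]

[0, 0, 0, 32]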